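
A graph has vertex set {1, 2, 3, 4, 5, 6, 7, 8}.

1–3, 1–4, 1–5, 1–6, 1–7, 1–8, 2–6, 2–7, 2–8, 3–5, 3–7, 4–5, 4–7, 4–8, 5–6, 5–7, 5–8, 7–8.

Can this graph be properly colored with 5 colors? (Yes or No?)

The chromatic number is 5. 1, 4, 5, 7, 8 form a clique, so at least 5 colors are needed.
A valid assignment using 5 colors: 1=green, 2=red, 3=yellow, 4=purple, 5=red, 6=blue, 7=blue, 8=yellow.
That is already a proper 5-coloring.

Yes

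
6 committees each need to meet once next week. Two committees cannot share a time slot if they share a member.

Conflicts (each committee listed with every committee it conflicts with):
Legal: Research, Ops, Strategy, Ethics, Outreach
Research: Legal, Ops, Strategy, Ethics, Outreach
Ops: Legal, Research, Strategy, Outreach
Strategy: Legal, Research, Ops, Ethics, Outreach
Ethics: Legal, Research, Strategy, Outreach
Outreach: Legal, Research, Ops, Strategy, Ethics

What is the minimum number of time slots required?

Legal, Research, Strategy, Ethics, Outreach all conflict with each other, so at least 5 time slots are needed.
5 time slots suffice: Legal=1, Research=4, Ops=5, Strategy=3, Ethics=5, Outreach=2. Each listed conflict is separated.

5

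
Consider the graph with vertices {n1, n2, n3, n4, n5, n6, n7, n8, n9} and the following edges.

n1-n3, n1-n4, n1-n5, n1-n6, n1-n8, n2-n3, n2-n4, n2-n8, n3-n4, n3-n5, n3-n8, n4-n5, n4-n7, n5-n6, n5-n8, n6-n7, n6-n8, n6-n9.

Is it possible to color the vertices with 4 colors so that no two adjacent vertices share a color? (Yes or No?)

The chromatic number is 4. n1, n5, n6, n8 are mutually adjacent (a clique of size 4), so at least 4 colors are needed.
4 colors suffice: color R → {n1, n2, n7, n9}; color B → {n4, n8}; color G → {n3, n6}; color Y → {n5}.
That is already a proper 4-coloring.

Yes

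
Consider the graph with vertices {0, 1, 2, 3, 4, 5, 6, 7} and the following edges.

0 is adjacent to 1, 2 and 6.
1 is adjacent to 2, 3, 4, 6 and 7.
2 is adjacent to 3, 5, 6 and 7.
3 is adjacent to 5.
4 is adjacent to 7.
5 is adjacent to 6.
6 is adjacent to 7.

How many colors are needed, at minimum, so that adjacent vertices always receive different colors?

4

1, 2, 6, 7 are pairwise adjacent (a clique of size 4), so at least 4 colors are needed.
4 colors suffice: color red → {2, 4}; color blue → {1, 5}; color green → {3, 6}; color yellow → {0, 7}. Each edge has distinct colors on its endpoints.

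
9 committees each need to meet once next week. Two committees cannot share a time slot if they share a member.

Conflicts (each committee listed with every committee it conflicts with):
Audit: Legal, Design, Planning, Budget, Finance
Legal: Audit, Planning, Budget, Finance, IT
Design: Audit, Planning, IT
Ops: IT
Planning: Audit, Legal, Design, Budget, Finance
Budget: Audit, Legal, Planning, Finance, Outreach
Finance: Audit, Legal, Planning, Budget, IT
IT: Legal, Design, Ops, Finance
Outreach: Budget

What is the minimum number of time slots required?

Audit, Legal, Planning, Budget, Finance are mutually in conflict, so at least 5 time slots are needed.
5 time slots suffice: time slot 1 → {Audit, IT, Outreach}; time slot 2 → {Ops, Planning}; time slot 3 → {Legal, Design}; time slot 4 → {Budget}; time slot 5 → {Finance}. Every pair that conflicts lands in different time slots.

5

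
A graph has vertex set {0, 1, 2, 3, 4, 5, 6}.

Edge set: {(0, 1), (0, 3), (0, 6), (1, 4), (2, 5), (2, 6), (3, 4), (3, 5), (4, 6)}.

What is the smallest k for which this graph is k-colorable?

3

The cycle 5-2-6-4-3-5 has odd length 5, so it cannot be 2-colored; at least 3 colors are needed.
3 colors suffice: color a → {1, 3, 6}; color b → {0, 4, 5}; color c → {2}. Every edge joins two different colors.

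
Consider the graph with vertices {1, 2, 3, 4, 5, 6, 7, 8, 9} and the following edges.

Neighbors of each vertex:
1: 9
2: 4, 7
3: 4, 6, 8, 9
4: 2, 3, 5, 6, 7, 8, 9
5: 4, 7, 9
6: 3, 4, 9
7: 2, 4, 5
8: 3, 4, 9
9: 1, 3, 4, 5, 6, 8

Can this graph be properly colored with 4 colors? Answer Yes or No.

Yes

The chromatic number is 4. 3, 4, 8, 9 are mutually adjacent (a clique of size 4), so at least 4 colors are needed.
4 colors suffice: color a → {1, 4}; color b → {7, 9}; color c → {2, 3, 5}; color d → {6, 8}.
That is already a proper 4-coloring.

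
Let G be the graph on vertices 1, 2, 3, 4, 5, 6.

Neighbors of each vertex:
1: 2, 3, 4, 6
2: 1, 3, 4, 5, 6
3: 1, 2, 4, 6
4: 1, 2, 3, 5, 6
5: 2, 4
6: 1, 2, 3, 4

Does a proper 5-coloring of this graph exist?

The chromatic number is 5. 1, 2, 3, 4, 6 form a clique, so at least 5 colors are needed.
5 colors suffice: 1=yellow, 2=blue, 3=green, 4=red, 5=green, 6=purple.
That is already a proper 5-coloring.

Yes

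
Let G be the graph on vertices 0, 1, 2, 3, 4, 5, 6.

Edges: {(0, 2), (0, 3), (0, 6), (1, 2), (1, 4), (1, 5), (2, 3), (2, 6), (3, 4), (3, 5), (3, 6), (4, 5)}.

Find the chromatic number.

4

0, 2, 3, 6 are mutually adjacent (a clique of size 4), so at least 4 colors are needed.
A valid assignment using 4 colors: 0=yellow, 1=red, 2=blue, 3=red, 4=green, 5=blue, 6=green. Each edge has distinct colors on its endpoints.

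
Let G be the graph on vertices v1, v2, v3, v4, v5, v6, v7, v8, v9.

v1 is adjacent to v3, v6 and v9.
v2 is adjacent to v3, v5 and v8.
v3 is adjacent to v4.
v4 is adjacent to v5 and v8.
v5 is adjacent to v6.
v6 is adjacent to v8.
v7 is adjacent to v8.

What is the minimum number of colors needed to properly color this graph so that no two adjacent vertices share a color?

The cycle v3-v1-v6-v5-v4-v3 has odd length 5, so it cannot be 2-colored; at least 3 colors are needed.
A valid assignment using 3 colors: v1=R, v2=B, v3=G, v4=B, v5=R, v6=B, v7=B, v8=R, v9=B. Every edge joins two different colors.

3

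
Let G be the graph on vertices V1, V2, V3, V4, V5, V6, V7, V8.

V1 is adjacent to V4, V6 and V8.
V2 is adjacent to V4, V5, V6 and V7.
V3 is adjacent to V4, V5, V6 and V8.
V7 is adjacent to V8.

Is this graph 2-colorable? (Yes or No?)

The cycle V4-V2-V7-V8-V1-V4 has odd length 5, so it cannot be 2-colored; at least 3 colors are needed.
So 2 colors are not enough.

No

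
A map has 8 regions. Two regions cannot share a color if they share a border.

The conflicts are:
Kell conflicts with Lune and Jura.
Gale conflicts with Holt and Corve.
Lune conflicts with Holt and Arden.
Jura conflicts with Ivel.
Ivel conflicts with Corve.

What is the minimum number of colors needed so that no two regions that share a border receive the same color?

3

The cycle Ivel-Corve-Gale-Holt-Lune-Kell-Jura-Ivel has odd length 7, so it cannot be 2-colored; at least 3 colors are needed.
One proper 3-coloring: Kell=2, Gale=3, Lune=1, Jura=1, Holt=2, Ivel=2, Arden=2, Corve=1. Each listed conflict is separated.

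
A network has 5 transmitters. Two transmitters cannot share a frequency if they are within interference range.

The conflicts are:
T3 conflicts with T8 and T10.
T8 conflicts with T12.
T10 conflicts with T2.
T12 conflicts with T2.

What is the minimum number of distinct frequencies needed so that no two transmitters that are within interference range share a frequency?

The cycle T3-T8-T12-T2-T10-T3 has odd length 5, so it cannot be 2-colored; at least 3 frequencies are needed.
3 frequencies suffice: frequency 1 → {T10, T12}; frequency 2 → {T8, T2}; frequency 3 → {T3}. Every pair that conflicts lands in different frequencies.

3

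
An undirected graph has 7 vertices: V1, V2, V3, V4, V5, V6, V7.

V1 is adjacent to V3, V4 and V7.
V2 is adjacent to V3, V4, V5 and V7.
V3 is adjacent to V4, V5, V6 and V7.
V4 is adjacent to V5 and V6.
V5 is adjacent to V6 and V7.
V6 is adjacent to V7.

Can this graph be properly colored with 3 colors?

V3, V4, V5, V6 form a clique, so at least 4 colors are needed.
So 3 colors are not enough.

No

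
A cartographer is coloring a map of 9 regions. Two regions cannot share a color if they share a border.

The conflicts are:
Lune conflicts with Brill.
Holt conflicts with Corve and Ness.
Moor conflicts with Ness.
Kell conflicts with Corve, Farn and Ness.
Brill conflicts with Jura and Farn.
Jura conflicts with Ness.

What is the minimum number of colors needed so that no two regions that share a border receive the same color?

The cycle Farn-Kell-Ness-Jura-Brill-Farn has odd length 5, so it cannot be 2-colored; at least 3 colors are needed.
One proper 3-coloring: Lune=2, Holt=2, Moor=2, Kell=2, Brill=1, Corve=1, Jura=2, Farn=3, Ness=1. No two conflicting regions share a color.

3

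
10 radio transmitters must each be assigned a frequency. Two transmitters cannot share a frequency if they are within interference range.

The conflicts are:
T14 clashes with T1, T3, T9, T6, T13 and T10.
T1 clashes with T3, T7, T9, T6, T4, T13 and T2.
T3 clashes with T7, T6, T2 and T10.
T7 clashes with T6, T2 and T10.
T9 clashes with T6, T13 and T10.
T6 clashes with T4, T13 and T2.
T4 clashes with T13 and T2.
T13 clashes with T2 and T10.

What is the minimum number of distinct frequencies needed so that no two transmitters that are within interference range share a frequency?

T1, T6, T4, T13, T2 pairwise conflict, so at least 5 frequencies are needed.
5 frequencies suffice: frequency 1 → {T6, T10}; frequency 2 → {T1}; frequency 3 → {T3, T13}; frequency 4 → {T14, T2}; frequency 5 → {T7, T9, T4}. Every pair that conflicts lands in different frequencies.

5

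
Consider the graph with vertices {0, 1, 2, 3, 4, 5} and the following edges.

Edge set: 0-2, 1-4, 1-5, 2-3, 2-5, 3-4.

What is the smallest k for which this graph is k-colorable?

3

The cycle 4-3-2-5-1-4 has odd length 5, so it cannot be 2-colored; at least 3 colors are needed.
3 colors suffice: color red → {2, 4}; color blue → {0, 3, 5}; color green → {1}. Each edge has distinct colors on its endpoints.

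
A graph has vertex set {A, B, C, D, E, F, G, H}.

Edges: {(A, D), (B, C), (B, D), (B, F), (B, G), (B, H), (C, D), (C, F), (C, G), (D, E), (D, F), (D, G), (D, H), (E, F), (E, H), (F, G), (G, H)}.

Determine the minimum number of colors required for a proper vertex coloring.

B, C, D, F, G are pairwise adjacent (a clique of size 5), so at least 5 colors are needed.
5 colors suffice: color 1 → {D}; color 2 → {A, E, G}; color 3 → {B}; color 4 → {F, H}; color 5 → {C}. No two adjacent vertices share a color.

5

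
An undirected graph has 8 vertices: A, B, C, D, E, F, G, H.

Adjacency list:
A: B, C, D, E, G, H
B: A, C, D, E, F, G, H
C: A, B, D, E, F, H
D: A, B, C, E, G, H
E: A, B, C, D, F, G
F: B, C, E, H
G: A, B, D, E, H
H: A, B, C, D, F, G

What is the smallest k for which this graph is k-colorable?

A, B, C, D, H are mutually adjacent (a clique of size 5), so at least 5 colors are needed.
A valid assignment using 5 colors: A=yellow, B=red, C=green, D=purple, E=blue, F=yellow, G=green, H=blue. Each edge has distinct colors on its endpoints.

5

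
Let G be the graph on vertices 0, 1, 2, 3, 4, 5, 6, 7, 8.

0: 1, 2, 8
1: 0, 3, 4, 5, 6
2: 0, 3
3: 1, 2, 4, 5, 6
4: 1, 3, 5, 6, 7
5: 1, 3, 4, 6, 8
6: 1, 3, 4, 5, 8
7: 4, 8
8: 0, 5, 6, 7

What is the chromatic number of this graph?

1, 3, 4, 5, 6 form a clique, so at least 5 colors are needed.
5 colors suffice: color red → {0, 6, 7}; color blue → {3, 8}; color green → {1, 2}; color yellow → {4}; color purple → {5}. Each edge has distinct colors on its endpoints.

5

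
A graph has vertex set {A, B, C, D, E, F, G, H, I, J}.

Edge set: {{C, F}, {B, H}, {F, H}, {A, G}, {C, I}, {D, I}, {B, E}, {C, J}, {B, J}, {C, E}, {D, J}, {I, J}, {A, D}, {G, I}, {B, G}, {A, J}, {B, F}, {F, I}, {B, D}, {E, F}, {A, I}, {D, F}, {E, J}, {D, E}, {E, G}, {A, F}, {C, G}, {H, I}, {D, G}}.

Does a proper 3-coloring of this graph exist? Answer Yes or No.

No

B, D, E, G are pairwise adjacent (a clique of size 4), so at least 4 colors are needed.
So 3 colors are not enough.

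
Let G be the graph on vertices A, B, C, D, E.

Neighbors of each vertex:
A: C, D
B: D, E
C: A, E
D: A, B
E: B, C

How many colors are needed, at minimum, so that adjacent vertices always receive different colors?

3

The cycle C-E-B-D-A-C has odd length 5, so it cannot be 2-colored; at least 3 colors are needed.
3 colors suffice: color 1 → {B, C}; color 2 → {D, E}; color 3 → {A}. No two adjacent vertices share a color.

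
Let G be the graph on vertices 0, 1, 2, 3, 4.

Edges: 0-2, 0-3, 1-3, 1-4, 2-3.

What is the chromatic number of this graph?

3

0, 2, 3 are mutually adjacent, so at least 3 colors are needed.
A valid assignment using 3 colors: 0=green, 1=blue, 2=blue, 3=red, 4=red. Every edge joins two different colors.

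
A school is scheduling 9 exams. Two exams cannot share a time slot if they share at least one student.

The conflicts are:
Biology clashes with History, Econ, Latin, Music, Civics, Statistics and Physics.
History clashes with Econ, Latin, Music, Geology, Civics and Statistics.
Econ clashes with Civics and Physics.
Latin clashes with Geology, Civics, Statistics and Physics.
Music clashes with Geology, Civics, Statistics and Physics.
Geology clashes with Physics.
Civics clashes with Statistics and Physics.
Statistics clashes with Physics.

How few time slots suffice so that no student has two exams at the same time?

5

Biology, Latin, Civics, Statistics, Physics all conflict with each other, so at least 5 time slots are needed.
5 time slots suffice: time slot 1 → {History, Physics}; time slot 2 → {Biology, Geology}; time slot 3 → {Civics}; time slot 4 → {Econ, Statistics}; time slot 5 → {Latin, Music}. No two conflicting exams share a time slot.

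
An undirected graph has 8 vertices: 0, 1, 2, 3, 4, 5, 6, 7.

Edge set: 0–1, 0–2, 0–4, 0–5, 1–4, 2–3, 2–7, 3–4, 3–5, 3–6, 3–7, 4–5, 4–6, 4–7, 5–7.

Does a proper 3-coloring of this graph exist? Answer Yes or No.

No

3, 4, 5, 7 are mutually adjacent (a clique of size 4), so at least 4 colors are needed.
So 3 colors are not enough.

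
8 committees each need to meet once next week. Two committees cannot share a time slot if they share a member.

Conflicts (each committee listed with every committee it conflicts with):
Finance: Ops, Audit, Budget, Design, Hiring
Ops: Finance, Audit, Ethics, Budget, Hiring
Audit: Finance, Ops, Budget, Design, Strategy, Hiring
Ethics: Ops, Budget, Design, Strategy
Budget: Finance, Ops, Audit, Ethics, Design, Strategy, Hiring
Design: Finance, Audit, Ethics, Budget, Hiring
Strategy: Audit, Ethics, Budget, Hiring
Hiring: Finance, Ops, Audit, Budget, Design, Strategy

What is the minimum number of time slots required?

5

Finance, Audit, Budget, Design, Hiring all conflict with each other, so at least 5 time slots are needed.
5 time slots suffice: time slot 1 → {Budget}; time slot 2 → {Ethics, Hiring}; time slot 3 → {Audit}; time slot 4 → {Finance, Strategy}; time slot 5 → {Ops, Design}. No two conflicting committees share a time slot.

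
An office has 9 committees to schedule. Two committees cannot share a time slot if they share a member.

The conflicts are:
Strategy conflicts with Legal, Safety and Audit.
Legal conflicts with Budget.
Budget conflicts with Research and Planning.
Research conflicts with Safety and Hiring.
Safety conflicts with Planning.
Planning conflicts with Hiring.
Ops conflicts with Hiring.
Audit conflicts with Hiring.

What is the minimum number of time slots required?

3

The cycle Legal-Budget-Planning-Safety-Strategy-Legal has odd length 5, so it cannot be 2-colored; at least 3 time slots are needed.
3 time slots suffice: Strategy=1, Legal=2, Budget=1, Research=2, Safety=3, Planning=2, Ops=2, Audit=2, Hiring=1. Every pair that conflicts lands in different time slots.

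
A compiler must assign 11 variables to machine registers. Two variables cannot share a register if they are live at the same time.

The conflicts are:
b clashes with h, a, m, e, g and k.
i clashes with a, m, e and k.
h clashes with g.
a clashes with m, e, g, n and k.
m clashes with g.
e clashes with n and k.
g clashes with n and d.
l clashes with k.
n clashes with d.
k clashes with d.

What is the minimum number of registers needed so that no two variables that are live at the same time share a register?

4

i, a, e, k all conflict with each other, so at least 4 registers are needed.
4 registers suffice: register 1 → {h, a, l, d}; register 2 → {g, k}; register 3 → {b, i, n}; register 4 → {m, e}. Every pair that conflicts lands in different registers.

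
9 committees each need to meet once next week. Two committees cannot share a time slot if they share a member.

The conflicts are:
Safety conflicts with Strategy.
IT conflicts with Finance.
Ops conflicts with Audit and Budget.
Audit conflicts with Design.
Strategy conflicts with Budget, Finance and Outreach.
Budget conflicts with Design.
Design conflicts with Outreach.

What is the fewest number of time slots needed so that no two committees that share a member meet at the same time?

2

Ops and Audit conflict, so at least 2 time slots are needed.
2 time slots suffice: Safety=2, IT=1, Ops=1, Audit=2, Strategy=1, Budget=2, Finance=2, Design=1, Outreach=2. No two conflicting committees share a time slot.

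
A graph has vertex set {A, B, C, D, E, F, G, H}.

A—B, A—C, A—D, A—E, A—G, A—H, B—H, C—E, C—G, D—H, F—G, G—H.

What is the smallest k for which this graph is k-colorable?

3

A, D, H are mutually adjacent, so at least 3 colors are needed.
3 colors suffice: color 1 → {A, F}; color 2 → {B, D, E, G}; color 3 → {C, H}. Every edge joins two different colors.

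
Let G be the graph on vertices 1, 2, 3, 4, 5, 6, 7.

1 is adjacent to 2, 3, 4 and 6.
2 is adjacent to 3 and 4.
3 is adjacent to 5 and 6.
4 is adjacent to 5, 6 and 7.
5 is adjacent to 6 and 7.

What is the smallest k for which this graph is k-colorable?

3

4, 5, 7 are mutually adjacent, so at least 3 colors are needed.
3 colors suffice: color a → {3, 4}; color b → {1, 5}; color c → {2, 6, 7}. Every edge joins two different colors.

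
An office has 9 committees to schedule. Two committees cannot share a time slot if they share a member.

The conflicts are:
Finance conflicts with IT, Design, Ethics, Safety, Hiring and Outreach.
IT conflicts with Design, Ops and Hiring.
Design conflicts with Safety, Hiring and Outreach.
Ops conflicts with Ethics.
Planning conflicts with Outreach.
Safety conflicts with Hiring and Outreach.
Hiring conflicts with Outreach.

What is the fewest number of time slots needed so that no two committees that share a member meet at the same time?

5

Finance, Design, Safety, Hiring, Outreach all conflict with each other, so at least 5 time slots are needed.
5 time slots suffice: time slot 1 → {Finance, Ops, Planning}; time slot 2 → {Ethics, Hiring}; time slot 3 → {IT, Outreach}; time slot 4 → {Design}; time slot 5 → {Safety}. No two conflicting committees share a time slot.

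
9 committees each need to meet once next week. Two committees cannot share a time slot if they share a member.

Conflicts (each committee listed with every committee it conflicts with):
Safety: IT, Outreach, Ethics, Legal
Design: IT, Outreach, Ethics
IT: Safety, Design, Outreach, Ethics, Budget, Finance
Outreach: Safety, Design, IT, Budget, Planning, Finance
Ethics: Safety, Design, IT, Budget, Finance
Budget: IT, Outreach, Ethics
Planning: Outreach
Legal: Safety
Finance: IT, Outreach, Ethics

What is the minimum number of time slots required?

Design, IT, Outreach pairwise conflict, so at least 3 time slots are needed.
3 time slots suffice: Safety=3, Design=3, IT=2, Outreach=1, Ethics=1, Budget=3, Planning=2, Legal=1, Finance=3. Every pair that conflicts lands in different time slots.

3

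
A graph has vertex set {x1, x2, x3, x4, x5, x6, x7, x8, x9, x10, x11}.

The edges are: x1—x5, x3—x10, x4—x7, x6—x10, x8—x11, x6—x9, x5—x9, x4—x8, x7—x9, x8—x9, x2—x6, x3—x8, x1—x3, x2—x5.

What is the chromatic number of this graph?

The cycle x3-x1-x5-x9-x8-x3 has odd length 5, so it cannot be 2-colored; at least 3 colors are needed.
3 colors suffice: x1=3, x2=2, x3=2, x4=2, x5=1, x6=1, x7=1, x8=1, x9=2, x10=3, x11=2. Every edge joins two different colors.

3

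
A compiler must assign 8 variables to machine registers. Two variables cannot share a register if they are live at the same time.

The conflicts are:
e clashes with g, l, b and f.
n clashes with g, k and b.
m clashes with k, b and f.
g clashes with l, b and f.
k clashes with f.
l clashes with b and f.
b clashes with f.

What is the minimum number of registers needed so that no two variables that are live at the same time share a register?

5

e, g, l, b, f are mutually in conflict, so at least 5 registers are needed.
5 registers suffice: register 1 → {n, f}; register 2 → {k, b}; register 3 → {m, g}; register 4 → {l}; register 5 → {e}. Every pair that conflicts lands in different registers.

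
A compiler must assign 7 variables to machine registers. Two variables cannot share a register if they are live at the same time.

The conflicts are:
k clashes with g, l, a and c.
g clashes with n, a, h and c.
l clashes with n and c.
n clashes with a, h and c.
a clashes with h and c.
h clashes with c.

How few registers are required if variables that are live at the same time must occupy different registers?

g, n, a, h, c all conflict with each other, so at least 5 registers are needed.
5 registers suffice: register 1 → {c}; register 2 → {k, n}; register 3 → {g, l}; register 4 → {a}; register 5 → {h}. Each listed conflict is separated.

5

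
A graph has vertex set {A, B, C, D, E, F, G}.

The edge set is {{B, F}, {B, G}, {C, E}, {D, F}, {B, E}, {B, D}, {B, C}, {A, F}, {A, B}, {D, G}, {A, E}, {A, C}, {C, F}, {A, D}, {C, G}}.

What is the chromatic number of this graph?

4

A, B, D, F are pairwise adjacent (a clique of size 4), so at least 4 colors are needed.
4 colors suffice: A=blue, B=red, C=green, D=green, E=yellow, F=yellow, G=blue. Each edge has distinct colors on its endpoints.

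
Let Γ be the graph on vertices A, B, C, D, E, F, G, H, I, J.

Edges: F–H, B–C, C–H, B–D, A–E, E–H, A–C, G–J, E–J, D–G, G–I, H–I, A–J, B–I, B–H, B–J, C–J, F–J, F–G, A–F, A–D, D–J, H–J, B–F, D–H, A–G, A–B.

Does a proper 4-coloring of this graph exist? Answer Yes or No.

Yes

The chromatic number is 4. A, B, F, J form a clique, so at least 4 colors are needed.
4 colors suffice: color red → {I, J}; color blue → {B, E, G}; color green → {A, H}; color yellow → {C, D, F}.
That is already a proper 4-coloring.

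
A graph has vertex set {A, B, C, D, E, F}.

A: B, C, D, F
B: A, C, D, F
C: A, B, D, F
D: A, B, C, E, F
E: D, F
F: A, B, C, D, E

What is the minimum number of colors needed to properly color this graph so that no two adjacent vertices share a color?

5

A, B, C, D, F are mutually adjacent (a clique of size 5), so at least 5 colors are needed.
5 colors suffice: color red → {D}; color blue → {F}; color green → {A, E}; color yellow → {C}; color purple → {B}. Every edge joins two different colors.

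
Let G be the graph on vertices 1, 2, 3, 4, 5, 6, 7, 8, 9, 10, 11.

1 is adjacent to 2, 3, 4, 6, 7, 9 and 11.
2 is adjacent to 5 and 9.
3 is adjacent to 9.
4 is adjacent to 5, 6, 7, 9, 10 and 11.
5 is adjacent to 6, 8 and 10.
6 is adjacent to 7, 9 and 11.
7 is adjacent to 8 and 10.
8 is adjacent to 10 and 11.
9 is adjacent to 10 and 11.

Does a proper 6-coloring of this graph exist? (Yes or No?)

The chromatic number is 5. 1, 4, 6, 9, 11 are mutually adjacent (a clique of size 5), so at least 5 colors are needed.
5 colors suffice: color a → {5, 7, 9}; color b → {2, 3, 4, 8}; color c → {1, 10}; color d → {6}; color e → {11}.
Since 6 ≥ 5, a proper 6-coloring certainly exists.

Yes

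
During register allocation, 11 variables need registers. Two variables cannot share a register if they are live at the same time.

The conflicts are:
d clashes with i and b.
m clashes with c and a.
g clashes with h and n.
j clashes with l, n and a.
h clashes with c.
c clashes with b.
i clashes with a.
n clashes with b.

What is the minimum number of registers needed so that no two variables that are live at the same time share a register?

The cycle n-b-c-h-g-n has odd length 5, so it cannot be 2-colored; at least 3 registers are needed.
3 registers suffice: register 1 → {d, c, l, n, a}; register 2 → {m, g, j, i, b}; register 3 → {h}. Each listed conflict is separated.

3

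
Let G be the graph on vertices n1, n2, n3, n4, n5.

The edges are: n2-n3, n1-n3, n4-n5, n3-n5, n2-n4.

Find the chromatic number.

2

n2 and n3 are adjacent, so at least 2 colors are needed.
2 colors suffice: n1=2, n2=2, n3=1, n4=1, n5=2. No two adjacent vertices share a color.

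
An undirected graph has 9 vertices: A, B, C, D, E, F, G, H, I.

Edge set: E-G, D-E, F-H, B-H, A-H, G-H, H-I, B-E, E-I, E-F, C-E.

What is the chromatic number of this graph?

2

D and E are adjacent, so at least 2 colors are needed.
2 colors suffice: color 1 → {E, H}; color 2 → {A, B, C, D, F, G, I}. Every edge joins two different colors.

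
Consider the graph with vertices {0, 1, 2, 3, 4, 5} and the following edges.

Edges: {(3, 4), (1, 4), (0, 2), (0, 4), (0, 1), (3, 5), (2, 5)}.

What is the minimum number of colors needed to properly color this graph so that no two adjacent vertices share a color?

0, 1, 4 are pairwise adjacent, so at least 3 colors are needed.
A valid assignment using 3 colors: 0=b, 1=c, 2=c, 3=b, 4=a, 5=a. Every edge joins two different colors.

3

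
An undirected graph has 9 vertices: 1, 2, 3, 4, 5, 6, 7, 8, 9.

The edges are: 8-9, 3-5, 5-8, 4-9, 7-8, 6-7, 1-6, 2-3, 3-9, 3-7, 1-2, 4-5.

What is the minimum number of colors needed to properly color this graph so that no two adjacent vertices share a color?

The cycle 1-6-7-3-2-1 has odd length 5, so it cannot be 2-colored; at least 3 colors are needed.
A valid assignment using 3 colors: 1=green, 2=blue, 3=red, 4=red, 5=blue, 6=red, 7=blue, 8=red, 9=blue. Every edge joins two different colors.

3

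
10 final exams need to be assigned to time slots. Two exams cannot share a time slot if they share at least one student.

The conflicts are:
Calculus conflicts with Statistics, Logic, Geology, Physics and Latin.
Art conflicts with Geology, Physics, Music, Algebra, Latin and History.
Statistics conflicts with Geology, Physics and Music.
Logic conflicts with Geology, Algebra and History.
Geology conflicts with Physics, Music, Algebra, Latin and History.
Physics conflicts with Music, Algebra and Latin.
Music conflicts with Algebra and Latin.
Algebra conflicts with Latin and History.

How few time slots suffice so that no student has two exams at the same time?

Art, Geology, Physics, Music, Algebra, Latin pairwise conflict, so at least 6 time slots are needed.
6 time slots suffice: time slot 1 → {Geology}; time slot 2 → {Calculus, Algebra}; time slot 3 → {Physics, History}; time slot 4 → {Art, Statistics, Logic}; time slot 5 → {Latin}; time slot 6 → {Music}. Each listed conflict is separated.

6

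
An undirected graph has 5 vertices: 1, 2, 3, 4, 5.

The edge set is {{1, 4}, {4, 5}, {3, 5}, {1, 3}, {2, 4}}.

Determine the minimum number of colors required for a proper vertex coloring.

2

1 and 3 are adjacent, so at least 2 colors are needed.
A valid assignment using 2 colors: 1=blue, 2=blue, 3=red, 4=red, 5=blue. Every edge joins two different colors.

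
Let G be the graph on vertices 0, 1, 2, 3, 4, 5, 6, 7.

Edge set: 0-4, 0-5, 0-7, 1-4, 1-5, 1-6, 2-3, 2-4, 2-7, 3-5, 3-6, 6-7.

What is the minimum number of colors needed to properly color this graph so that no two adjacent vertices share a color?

3

The cycle 5-1-4-2-3-5 has odd length 5, so it cannot be 2-colored; at least 3 colors are needed.
One proper 3-coloring: 0=blue, 1=blue, 2=green, 3=blue, 4=red, 5=red, 6=green, 7=red. No two adjacent vertices share a color.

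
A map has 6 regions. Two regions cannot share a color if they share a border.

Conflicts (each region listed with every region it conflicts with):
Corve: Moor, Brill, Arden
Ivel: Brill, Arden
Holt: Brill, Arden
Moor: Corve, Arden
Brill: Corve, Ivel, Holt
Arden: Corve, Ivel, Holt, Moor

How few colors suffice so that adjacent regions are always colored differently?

3

Corve, Moor, Arden are mutually in conflict, so at least 3 colors are needed.
3 colors suffice: color 1 → {Brill, Arden}; color 2 → {Corve, Ivel, Holt}; color 3 → {Moor}. Every pair that conflicts lands in different colors.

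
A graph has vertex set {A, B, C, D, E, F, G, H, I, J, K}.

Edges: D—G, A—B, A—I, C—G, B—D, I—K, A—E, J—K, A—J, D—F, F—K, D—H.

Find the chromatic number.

B and D are adjacent, so at least 2 colors are needed.
A valid assignment using 2 colors: A=1, B=2, C=1, D=1, E=2, F=2, G=2, H=2, I=2, J=2, K=1. Each edge has distinct colors on its endpoints.

2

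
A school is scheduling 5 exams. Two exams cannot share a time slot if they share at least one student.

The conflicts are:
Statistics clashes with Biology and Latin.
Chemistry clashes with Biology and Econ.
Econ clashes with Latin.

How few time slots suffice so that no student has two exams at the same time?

The cycle Econ-Chemistry-Biology-Statistics-Latin-Econ has odd length 5, so it cannot be 2-colored; at least 3 time slots are needed.
3 time slots suffice: Statistics=2, Chemistry=2, Biology=1, Econ=1, Latin=3. Each listed conflict is separated.

3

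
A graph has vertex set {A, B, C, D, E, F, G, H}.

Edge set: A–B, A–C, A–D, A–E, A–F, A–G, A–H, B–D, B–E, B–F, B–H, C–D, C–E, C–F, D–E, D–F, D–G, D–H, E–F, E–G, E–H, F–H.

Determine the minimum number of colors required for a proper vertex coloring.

A, B, D, E, F, H are mutually adjacent (a clique of size 6), so at least 6 colors are needed.
6 colors suffice: color 1 → {A}; color 2 → {D}; color 3 → {E}; color 4 → {F, G}; color 5 → {B, C}; color 6 → {H}. Each edge has distinct colors on its endpoints.

6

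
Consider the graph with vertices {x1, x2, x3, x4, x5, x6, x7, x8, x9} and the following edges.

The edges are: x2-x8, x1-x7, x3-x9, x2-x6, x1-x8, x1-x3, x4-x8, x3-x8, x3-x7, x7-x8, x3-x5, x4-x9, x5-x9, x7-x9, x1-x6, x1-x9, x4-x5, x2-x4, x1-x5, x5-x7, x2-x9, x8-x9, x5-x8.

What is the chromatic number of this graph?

x1, x3, x5, x7, x8, x9 form a clique, so at least 6 colors are needed.
A valid assignment using 6 colors: x1=3, x2=4, x3=6, x4=3, x5=4, x6=1, x7=5, x8=1, x9=2. No two adjacent vertices share a color.

6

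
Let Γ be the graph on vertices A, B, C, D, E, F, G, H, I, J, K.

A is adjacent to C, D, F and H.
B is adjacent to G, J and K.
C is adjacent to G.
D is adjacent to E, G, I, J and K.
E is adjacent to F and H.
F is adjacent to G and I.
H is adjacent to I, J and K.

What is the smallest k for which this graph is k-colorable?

2

C and G are adjacent, so at least 2 colors are needed.
2 colors suffice: color 1 → {B, C, D, F, H}; color 2 → {A, E, G, I, J, K}. Each edge has distinct colors on its endpoints.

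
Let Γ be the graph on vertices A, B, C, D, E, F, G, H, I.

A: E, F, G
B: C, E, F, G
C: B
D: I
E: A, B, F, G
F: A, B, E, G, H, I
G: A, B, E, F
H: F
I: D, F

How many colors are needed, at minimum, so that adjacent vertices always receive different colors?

4

B, E, F, G are pairwise adjacent (a clique of size 4), so at least 4 colors are needed.
One proper 4-coloring: A=3, B=3, C=1, D=1, E=4, F=1, G=2, H=2, I=2. No two adjacent vertices share a color.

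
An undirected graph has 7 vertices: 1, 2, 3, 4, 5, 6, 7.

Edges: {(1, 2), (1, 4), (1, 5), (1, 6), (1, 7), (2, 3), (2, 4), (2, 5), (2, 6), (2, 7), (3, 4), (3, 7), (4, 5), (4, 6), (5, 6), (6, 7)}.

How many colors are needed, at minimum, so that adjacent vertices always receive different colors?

5

1, 2, 4, 5, 6 are mutually adjacent (a clique of size 5), so at least 5 colors are needed.
5 colors suffice: 1=blue, 2=red, 3=blue, 4=green, 5=purple, 6=yellow, 7=green. No two adjacent vertices share a color.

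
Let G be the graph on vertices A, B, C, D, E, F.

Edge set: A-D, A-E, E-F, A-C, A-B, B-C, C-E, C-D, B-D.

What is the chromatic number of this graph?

A, B, C, D are pairwise adjacent (a clique of size 4), so at least 4 colors are needed.
4 colors suffice: A=2, B=3, C=1, D=4, E=3, F=1. No two adjacent vertices share a color.

4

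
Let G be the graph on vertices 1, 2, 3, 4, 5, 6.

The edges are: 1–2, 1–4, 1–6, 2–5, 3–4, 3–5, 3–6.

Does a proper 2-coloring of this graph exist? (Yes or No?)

The cycle 1-2-5-3-6-1 has odd length 5, so it cannot be 2-colored; at least 3 colors are needed.
So 2 colors are not enough.

No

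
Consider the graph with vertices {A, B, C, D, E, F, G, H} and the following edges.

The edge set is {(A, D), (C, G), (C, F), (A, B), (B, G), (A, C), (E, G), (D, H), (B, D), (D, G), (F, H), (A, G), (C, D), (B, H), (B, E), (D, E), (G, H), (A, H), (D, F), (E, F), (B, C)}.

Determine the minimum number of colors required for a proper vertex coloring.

A, B, D, G, H are mutually adjacent (a clique of size 5), so at least 5 colors are needed.
5 colors suffice: color 1 → {D}; color 2 → {B, F}; color 3 → {G}; color 4 → {C, E, H}; color 5 → {A}. No two adjacent vertices share a color.

5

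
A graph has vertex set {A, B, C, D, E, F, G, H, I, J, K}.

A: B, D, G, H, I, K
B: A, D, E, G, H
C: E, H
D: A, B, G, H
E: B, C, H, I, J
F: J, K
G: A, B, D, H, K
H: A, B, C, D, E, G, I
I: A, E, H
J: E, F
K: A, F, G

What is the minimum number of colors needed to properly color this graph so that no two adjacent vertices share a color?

5

A, B, D, G, H are pairwise adjacent (a clique of size 5), so at least 5 colors are needed.
One proper 5-coloring: A=2, B=3, C=3, D=5, E=2, F=2, G=4, H=1, I=3, J=1, K=1. No two adjacent vertices share a color.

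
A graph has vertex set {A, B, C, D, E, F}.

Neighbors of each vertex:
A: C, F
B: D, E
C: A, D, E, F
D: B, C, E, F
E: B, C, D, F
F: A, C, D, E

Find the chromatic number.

C, D, E, F are pairwise adjacent (a clique of size 4), so at least 4 colors are needed.
A valid assignment using 4 colors: A=2, B=1, C=1, D=2, E=4, F=3. Each edge has distinct colors on its endpoints.

4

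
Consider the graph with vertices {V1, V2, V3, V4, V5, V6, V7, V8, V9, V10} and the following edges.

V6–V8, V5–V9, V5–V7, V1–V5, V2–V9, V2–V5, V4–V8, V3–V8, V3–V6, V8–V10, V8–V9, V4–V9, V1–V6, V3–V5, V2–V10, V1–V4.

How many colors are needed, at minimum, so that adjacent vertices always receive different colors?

V3, V6, V8 form a triangle, so at least 3 colors are needed.
3 colors suffice: color red → {V5, V8}; color blue → {V1, V3, V7, V9, V10}; color green → {V2, V4, V6}. Each edge has distinct colors on its endpoints.

3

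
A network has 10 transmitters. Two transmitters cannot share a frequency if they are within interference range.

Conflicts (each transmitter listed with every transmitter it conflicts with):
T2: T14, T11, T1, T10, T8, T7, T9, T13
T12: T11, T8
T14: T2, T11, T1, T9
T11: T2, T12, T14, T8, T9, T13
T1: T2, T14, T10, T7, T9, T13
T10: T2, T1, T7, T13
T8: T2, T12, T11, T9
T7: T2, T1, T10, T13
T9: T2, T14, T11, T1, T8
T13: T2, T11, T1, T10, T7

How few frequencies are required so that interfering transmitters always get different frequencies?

5

T2, T1, T10, T7, T13 are mutually in conflict, so at least 5 frequencies are needed.
Using 5 frequencies: T2=1, T12=1, T14=4, T11=2, T1=2, T10=5, T8=4, T7=4, T9=3, T13=3. No two conflicting transmitters share a frequency.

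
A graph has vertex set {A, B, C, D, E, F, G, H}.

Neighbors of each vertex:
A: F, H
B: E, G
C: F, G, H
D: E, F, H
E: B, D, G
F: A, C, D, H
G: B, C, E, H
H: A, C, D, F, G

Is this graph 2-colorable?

B, E, G are mutually adjacent, so at least 3 colors are needed.
So 2 colors are not enough.

No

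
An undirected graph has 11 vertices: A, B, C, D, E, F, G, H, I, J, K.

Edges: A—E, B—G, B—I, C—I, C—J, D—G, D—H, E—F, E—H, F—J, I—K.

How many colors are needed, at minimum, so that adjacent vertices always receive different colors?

3

The cycle B-G-D-H-E-F-J-C-I-B has odd length 9, so it cannot be 2-colored; at least 3 colors are needed.
One proper 3-coloring: A=2, B=2, C=2, D=2, E=1, F=2, G=1, H=3, I=1, J=1, K=2. Every edge joins two different colors.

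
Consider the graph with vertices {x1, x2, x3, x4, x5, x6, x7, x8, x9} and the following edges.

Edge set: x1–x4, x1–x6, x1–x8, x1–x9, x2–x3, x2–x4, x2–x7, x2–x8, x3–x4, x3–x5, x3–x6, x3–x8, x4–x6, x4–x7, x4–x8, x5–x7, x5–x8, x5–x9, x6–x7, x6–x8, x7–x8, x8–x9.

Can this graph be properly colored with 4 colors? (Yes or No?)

The chromatic number is 4. x2, x4, x7, x8 form a clique, so at least 4 colors are needed.
4 colors suffice: color 1 → {x8}; color 2 → {x4, x5}; color 3 → {x2, x6, x9}; color 4 → {x1, x3, x7}.
That is already a proper 4-coloring.

Yes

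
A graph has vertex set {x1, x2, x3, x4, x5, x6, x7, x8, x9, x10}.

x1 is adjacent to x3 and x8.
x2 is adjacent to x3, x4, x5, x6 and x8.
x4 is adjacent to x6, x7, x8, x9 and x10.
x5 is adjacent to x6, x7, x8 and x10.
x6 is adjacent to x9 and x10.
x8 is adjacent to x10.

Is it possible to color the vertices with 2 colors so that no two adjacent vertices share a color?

No

x2, x4, x8 form a triangle, so at least 3 colors are needed.
So 2 colors are not enough.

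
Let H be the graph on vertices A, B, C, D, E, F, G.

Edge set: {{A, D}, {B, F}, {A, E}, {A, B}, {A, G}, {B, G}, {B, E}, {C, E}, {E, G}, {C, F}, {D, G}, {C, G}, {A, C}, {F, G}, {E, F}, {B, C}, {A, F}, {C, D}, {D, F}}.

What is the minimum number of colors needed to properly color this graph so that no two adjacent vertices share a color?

A, B, C, E, F, G form a clique, so at least 6 colors are needed.
6 colors suffice: A=3, B=5, C=2, D=5, E=6, F=4, G=1. Each edge has distinct colors on its endpoints.

6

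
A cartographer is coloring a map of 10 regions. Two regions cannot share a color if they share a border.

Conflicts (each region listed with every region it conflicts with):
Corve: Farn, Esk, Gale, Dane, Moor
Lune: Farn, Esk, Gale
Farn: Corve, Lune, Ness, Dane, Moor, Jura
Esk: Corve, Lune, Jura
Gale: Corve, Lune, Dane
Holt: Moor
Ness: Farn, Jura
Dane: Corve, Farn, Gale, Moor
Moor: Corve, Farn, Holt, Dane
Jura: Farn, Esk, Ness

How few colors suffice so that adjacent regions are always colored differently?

Corve, Farn, Dane, Moor all conflict with each other, so at least 4 colors are needed.
4 colors suffice: color 1 → {Farn, Esk, Gale, Holt}; color 2 → {Corve, Lune, Jura}; color 3 → {Ness, Moor}; color 4 → {Dane}. Each listed conflict is separated.

4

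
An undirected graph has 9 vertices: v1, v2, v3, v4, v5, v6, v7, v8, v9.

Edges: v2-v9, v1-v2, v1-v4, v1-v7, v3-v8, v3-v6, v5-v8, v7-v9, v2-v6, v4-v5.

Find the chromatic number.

The cycle v8-v3-v6-v2-v1-v4-v5-v8 has odd length 7, so it cannot be 2-colored; at least 3 colors are needed.
3 colors suffice: v1=blue, v2=red, v3=green, v4=red, v5=blue, v6=blue, v7=red, v8=red, v9=blue. Each edge has distinct colors on its endpoints.

3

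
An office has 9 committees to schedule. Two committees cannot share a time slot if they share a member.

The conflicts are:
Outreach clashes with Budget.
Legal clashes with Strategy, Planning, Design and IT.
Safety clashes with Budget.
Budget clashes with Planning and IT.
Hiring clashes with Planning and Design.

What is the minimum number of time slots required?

2

Safety and Budget conflict, so at least 2 time slots are needed.
2 time slots suffice: Outreach=2, Legal=1, Safety=2, Budget=1, Strategy=2, Hiring=1, Planning=2, Design=2, IT=2. Each listed conflict is separated.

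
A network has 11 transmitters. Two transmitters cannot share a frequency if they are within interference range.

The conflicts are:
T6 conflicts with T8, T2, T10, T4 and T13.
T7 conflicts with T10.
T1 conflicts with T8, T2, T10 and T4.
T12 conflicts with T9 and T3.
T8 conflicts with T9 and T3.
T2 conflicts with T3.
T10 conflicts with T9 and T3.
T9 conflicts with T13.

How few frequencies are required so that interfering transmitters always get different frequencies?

T7 and T10 conflict, so at least 2 frequencies are needed.
A valid assignment using 2 frequencies: T6=2, T7=2, T1=2, T12=1, T8=1, T2=1, T10=1, T4=1, T9=2, T3=2, T13=1. No two conflicting transmitters share a frequency.

2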